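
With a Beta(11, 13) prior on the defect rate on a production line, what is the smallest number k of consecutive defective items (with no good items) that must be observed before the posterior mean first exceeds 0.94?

After k defective items and 0 good items the posterior is Beta(11+k, 13), with mean (11+k)/(11+13+k).
Set (11+k)/(24+k) > 0.94 and solve: k > (0.94·24 − 11)/(1 − 0.94) = 192.667.
The smallest integer exceeding 192.667 is 193.

k = 193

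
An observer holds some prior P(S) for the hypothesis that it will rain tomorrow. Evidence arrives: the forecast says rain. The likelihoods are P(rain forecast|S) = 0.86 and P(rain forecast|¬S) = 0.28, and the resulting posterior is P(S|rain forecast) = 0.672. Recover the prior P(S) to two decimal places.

In odds form, posterior odds = prior odds × likelihood ratio, so prior odds = posterior odds ÷ LR.
Posterior odds = 0.672/(1−0.672) = 2.0488. LR = 0.86/0.28 = 3.0714.
Prior odds = 2.0488/3.0714 = 0.6671, so P(S) = 0.6671/(1+0.6671) ≈ 0.40.

P(S) = 0.40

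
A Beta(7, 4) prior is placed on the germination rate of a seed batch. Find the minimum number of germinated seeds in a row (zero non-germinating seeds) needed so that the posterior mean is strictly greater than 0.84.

k = 15

After k germinated seeds and 0 non-germinating seeds the posterior is Beta(7+k, 4), with mean (7+k)/(7+4+k).
Set (7+k)/(11+k) > 0.84 and solve: k > (0.84·11 − 7)/(1 − 0.84) = 14.000.
The smallest integer exceeding 14.000 is 15.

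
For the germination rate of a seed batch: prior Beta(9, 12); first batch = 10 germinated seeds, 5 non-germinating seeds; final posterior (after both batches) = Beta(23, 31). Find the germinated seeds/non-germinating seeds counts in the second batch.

4 germinated seeds and 14 non-germinating seeds

Because Beta–binomial updating is additive in the counts, the combined data contributed (α_post−α_prior, β_post−β_prior) successes and failures.
Total across both batches: 23−9=14 germinated seeds, 31−12=19 non-germinating seeds.
Subtract the first batch: 14−10=4 germinated seeds and 19−5=14 non-germinating seeds.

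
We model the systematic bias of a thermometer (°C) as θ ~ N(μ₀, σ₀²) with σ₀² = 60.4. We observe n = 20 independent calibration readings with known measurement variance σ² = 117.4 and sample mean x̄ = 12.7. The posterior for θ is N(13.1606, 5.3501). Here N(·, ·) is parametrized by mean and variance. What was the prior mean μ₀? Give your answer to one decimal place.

With known observation variance, the Normal–Normal posterior has precision τ_n = τ₀ + n/σ² and mean μ_n = (τ₀μ₀ + (n/σ²)x̄)/τ_n.
Here τ₀ = 1/60.4 = 0.016556 and τ_data = 20/117.4 = 0.170358, so τ_n = 0.186914.
Rearranging for μ₀: μ₀ = (μ_n·τ_n − τ_data·x̄)/τ₀ = (13.1606·0.186914 − 0.170358·12.7) / 0.016556 = 0.296354/0.016556 ≈ 17.9.

μ₀ = 17.9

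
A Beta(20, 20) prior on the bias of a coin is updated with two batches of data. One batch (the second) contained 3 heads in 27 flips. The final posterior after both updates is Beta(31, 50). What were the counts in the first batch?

8 heads and 6 tails

Sequential conjugate updates are equivalent to a single update on the pooled data, so total successes = posterior α − prior α and total failures = posterior β − prior β.
Total across both batches: 31−20=11 heads, 50−20=30 tails.
Subtract the second batch: 11−3=8 heads and 30−24=6 tails.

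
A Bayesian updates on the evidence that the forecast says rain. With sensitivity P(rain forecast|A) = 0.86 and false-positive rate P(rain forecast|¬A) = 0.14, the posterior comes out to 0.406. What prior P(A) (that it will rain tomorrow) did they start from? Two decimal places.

P(A) = 0.10

In odds form, posterior odds = prior odds × likelihood ratio, so prior odds = posterior odds ÷ LR.
Posterior odds = 0.406/(1−0.406) = 0.6835. LR = 0.86/0.14 = 6.1429.
Prior odds = 0.6835/6.1429 = 0.1113, so P(A) = 0.1113/(1+0.1113) ≈ 0.10.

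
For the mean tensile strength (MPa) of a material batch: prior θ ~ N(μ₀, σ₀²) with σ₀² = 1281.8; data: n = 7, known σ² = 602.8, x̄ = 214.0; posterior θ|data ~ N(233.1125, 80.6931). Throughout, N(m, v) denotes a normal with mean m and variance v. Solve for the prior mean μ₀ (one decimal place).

μ₀ = 517.6

The posterior mean is a precision-weighted average: μ_n = (τ₀μ₀ + τ_data·x̄)/(τ₀+τ_data), with τ₀=1/σ₀² and τ_data=n/σ².
Here τ₀ = 1/1281.8 = 0.000780 and τ_data = 7/602.8 = 0.011612, so τ_n = 0.012392.
Rearranging for μ₀: μ₀ = (μ_n·τ_n − τ_data·x̄)/τ₀ = (233.1125·0.012392 − 0.011612·214.0) / 0.000780 = 0.403762/0.000780 ≈ 517.6.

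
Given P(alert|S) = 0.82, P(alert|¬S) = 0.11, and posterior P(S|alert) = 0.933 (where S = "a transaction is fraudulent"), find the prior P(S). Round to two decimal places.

P(S) = 0.65

Bayes' rule in odds form gives O(S|E) = O(S)·[P(E|S)/P(E|¬S)], hence O(S) = O(S|E)/LR.
Posterior odds = 0.933/(1−0.933) = 13.9254. LR = 0.82/0.11 = 7.4545.
Prior odds = 13.9254/7.4545 = 1.8681, so P(S) = 1.8681/(1+1.8681) ≈ 0.65.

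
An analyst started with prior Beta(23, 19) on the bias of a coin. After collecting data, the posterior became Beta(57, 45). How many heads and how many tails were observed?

34 heads and 26 tails

Under Beta–binomial conjugacy the posterior parameters are (α+s, β+f).
Match parameters: s=57−23=34, f=45−19=26.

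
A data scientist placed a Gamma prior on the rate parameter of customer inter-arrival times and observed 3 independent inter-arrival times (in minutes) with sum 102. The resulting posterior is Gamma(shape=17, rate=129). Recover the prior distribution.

Gamma–exponential conjugacy: posterior shape = α + n, posterior rate = β + Σtᵢ.
So α = 17 − 3 = 14 and β = 129 − 102 = 27.

Gamma(shape=14, rate=27)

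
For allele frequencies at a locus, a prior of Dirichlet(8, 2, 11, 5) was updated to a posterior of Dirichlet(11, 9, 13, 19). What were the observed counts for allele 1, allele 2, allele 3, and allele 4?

counts (3, 7, 2, 14)

For a Dirichlet(α) prior with multinomial counts c, the posterior is Dirichlet(α + c) componentwise.
Counts are posterior − prior componentwise: 11−8=3, 9−2=7, 13−11=2, 19−5=14.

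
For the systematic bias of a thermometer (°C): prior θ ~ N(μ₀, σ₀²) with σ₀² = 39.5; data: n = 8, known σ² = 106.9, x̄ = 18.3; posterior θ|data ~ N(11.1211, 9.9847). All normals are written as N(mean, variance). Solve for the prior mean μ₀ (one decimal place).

μ₀ = -10.1

With known observation variance, the Normal–Normal posterior has precision τ_n = τ₀ + n/σ² and mean μ_n = (τ₀μ₀ + (n/σ²)x̄)/τ_n.
Here τ₀ = 1/39.5 = 0.025316 and τ_data = 8/106.9 = 0.074836, so τ_n = 0.100152.
Rearranging for μ₀: μ₀ = (μ_n·τ_n − τ_data·x̄)/τ₀ = (11.1211·0.100152 − 0.074836·18.3) / 0.025316 = -0.255698/0.025316 ≈ -10.1.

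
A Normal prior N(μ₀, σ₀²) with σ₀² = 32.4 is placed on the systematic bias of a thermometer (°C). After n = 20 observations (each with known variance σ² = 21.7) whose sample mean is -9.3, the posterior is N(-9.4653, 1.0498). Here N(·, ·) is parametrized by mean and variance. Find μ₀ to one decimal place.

μ₀ = -14.4

The posterior mean is a precision-weighted average: μ_n = (τ₀μ₀ + τ_data·x̄)/(τ₀+τ_data), with τ₀=1/σ₀² and τ_data=n/σ².
Here τ₀ = 1/32.4 = 0.030864 and τ_data = 20/21.7 = 0.921659, so τ_n = 0.952523.
Rearranging for μ₀: μ₀ = (μ_n·τ_n − τ_data·x̄)/τ₀ = (-9.4653·0.952523 − 0.921659·-9.3) / 0.030864 = -0.444487/0.030864 ≈ -14.4.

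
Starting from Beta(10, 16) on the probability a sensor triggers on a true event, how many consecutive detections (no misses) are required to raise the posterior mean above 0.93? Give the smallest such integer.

After k detections and 0 misses the posterior is Beta(10+k, 16), with mean (10+k)/(10+16+k).
Set (10+k)/(26+k) > 0.93 and solve: k > (0.93·26 − 10)/(1 − 0.93) = 202.571.
The smallest integer exceeding 202.571 is 203, and checking k=203: (213)/(229) = 0.9301 > 0.93.

k = 203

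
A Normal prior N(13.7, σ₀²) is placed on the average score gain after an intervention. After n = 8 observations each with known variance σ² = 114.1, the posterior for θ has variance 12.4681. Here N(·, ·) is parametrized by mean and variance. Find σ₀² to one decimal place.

For the Normal–Normal model with known σ², precisions add: τ_n = τ₀ + n/σ².
So 1/σ₀² = 1/12.4681 − 8/114.1 = 0.080205 − 0.070114 = 0.010091.
Hence σ₀² = 1/0.010091 ≈ 99.1.

σ₀² = 99.1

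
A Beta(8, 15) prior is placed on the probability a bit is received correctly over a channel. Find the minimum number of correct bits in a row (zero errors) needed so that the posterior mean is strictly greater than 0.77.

After k correct bits and 0 errors the posterior is Beta(8+k, 15), with mean (8+k)/(8+15+k).
Set (8+k)/(23+k) > 0.77 and solve: k > (0.77·23 − 8)/(1 − 0.77) = 42.217.
The smallest integer exceeding 42.217 is 43, and checking k=43: (51)/(66) = 0.7727 > 0.77.

k = 43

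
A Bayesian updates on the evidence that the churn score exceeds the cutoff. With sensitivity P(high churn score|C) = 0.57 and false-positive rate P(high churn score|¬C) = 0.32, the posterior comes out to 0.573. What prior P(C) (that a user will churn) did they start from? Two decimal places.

P(C) = 0.43

Bayes' rule in odds form gives O(C|E) = O(C)·[P(E|C)/P(E|¬C)], hence O(C) = O(C|E)/LR.
Posterior odds = 0.573/(1−0.573) = 1.3419. LR = 0.57/0.32 = 1.7812.
Prior odds = 1.3419/1.7812 = 0.7534, so P(C) = 0.7534/(1+0.7534) ≈ 0.43.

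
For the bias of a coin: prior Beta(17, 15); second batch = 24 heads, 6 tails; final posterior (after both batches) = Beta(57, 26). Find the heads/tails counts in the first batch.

Because Beta–binomial updating is additive in the counts, the combined data contributed (α_post−α_prior, β_post−β_prior) successes and failures.
Total across both batches: 57−17=40 heads, 26−15=11 tails.
Subtract the second batch: 40−24=16 heads and 11−6=5 tails.

16 heads and 5 tails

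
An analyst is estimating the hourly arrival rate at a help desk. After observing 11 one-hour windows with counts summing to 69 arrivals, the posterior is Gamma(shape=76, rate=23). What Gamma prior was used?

Gamma(shape=7, rate=12)

Gamma–Poisson conjugacy: posterior shape = α + Σxᵢ, posterior rate = β + n.
So α = 76 − 69 = 7 and β = 23 − 11 = 12.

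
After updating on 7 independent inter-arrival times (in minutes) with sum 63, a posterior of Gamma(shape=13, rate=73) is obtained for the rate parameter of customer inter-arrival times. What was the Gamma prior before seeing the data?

Gamma(shape=6, rate=10)

Gamma–exponential conjugacy: posterior shape = α + n, posterior rate = β + Σtᵢ.
So α = 13 − 7 = 6 and β = 73 − 63 = 10.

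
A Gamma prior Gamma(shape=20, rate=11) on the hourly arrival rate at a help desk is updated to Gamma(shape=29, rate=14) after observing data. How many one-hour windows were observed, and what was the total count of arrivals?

A Gamma(α, β) prior (rate parametrization) on a Poisson rate with n observations summing to S gives posterior Gamma(α+S, β+n).
Matching: Σxᵢ = 29 − 20 = 9 and n = 14 − 11 = 3.

n = 3 one-hour windows with total 9 arrivals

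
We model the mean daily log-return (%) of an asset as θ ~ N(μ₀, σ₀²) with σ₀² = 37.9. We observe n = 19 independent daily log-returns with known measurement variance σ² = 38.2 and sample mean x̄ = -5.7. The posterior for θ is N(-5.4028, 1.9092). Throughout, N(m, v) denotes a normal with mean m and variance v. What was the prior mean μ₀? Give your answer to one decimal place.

μ₀ = 0.2

The posterior mean is a precision-weighted average: μ_n = (τ₀μ₀ + τ_data·x̄)/(τ₀+τ_data), with τ₀=1/σ₀² and τ_data=n/σ².
Here τ₀ = 1/37.9 = 0.026385 and τ_data = 19/38.2 = 0.497382, so τ_n = 0.523767.
Rearranging for μ₀: μ₀ = (μ_n·τ_n − τ_data·x̄)/τ₀ = (-5.4028·0.523767 − 0.497382·-5.7) / 0.026385 = 0.005269/0.026385 ≈ 0.2.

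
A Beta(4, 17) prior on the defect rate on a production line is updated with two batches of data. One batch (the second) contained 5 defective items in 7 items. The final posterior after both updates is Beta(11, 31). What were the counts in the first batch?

Because Beta–binomial updating is additive in the counts, the combined data contributed (α_post−α_prior, β_post−β_prior) successes and failures.
Total across both batches: 11−4=7 defective items, 31−17=14 good items.
Subtract the second batch: 7−5=2 defective items and 14−2=12 good items.

2 defective items and 12 good items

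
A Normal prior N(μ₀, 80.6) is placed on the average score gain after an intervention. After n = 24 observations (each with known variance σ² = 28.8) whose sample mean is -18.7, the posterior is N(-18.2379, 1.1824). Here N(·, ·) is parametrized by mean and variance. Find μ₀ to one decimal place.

μ₀ = 12.8

With known observation variance, the Normal–Normal posterior has precision τ_n = τ₀ + n/σ² and mean μ_n = (τ₀μ₀ + (n/σ²)x̄)/τ_n.
Here τ₀ = 1/80.6 = 0.012407 and τ_data = 24/28.8 = 0.833333, so τ_n = 0.845740.
Rearranging for μ₀: μ₀ = (μ_n·τ_n − τ_data·x̄)/τ₀ = (-18.2379·0.845740 − 0.833333·-18.7) / 0.012407 = 0.158806/0.012407 ≈ 12.8.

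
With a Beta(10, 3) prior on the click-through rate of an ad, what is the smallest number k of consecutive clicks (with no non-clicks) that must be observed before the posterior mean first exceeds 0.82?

k = 4

After k clicks and 0 non-clicks the posterior is Beta(10+k, 3), with mean (10+k)/(10+3+k).
Set (10+k)/(13+k) > 0.82 and solve: k > (0.82·13 − 10)/(1 − 0.82) = 3.667.
The smallest integer exceeding 3.667 is 4, and checking k=4: (14)/(17) = 0.8235 > 0.82.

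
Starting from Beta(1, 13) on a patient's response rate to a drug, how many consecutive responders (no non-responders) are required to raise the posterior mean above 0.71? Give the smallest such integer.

After k responders and 0 non-responders the posterior is Beta(1+k, 13), with mean (1+k)/(1+13+k).
Set (1+k)/(14+k) > 0.71 and solve: k > (0.71·14 − 1)/(1 − 0.71) = 30.828.
The smallest integer exceeding 30.828 is 31.

k = 31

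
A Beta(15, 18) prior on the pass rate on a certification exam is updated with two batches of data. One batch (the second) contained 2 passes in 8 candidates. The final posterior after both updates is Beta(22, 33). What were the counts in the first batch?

Sequential conjugate updates are equivalent to a single update on the pooled data, so total successes = posterior α − prior α and total failures = posterior β − prior β.
Total across both batches: 22−15=7 passes, 33−18=15 failures.
Subtract the second batch: 7−2=5 passes and 15−6=9 failures.

5 passes and 9 failures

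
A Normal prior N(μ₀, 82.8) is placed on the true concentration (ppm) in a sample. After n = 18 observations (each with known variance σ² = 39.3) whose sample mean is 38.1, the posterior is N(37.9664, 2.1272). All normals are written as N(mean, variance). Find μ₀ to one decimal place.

The posterior mean is a precision-weighted average: μ_n = (τ₀μ₀ + τ_data·x̄)/(τ₀+τ_data), with τ₀=1/σ₀² and τ_data=n/σ².
Here τ₀ = 1/82.8 = 0.012077 and τ_data = 18/39.3 = 0.458015, so τ_n = 0.470092.
Rearranging for μ₀: μ₀ = (μ_n·τ_n − τ_data·x̄)/τ₀ = (37.9664·0.470092 − 0.458015·38.1) / 0.012077 = 0.397329/0.012077 ≈ 32.9.

μ₀ = 32.9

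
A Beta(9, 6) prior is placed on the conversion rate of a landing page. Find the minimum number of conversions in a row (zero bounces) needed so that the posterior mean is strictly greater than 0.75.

After k conversions and 0 bounces the posterior is Beta(9+k, 6), with mean (9+k)/(9+6+k).
Set (9+k)/(15+k) > 0.75 and solve: k > (0.75·15 − 9)/(1 − 0.75) = 9.000.
The smallest integer exceeding 9.000 is 10, and checking k=10: (19)/(25) = 0.7600 > 0.75.

k = 10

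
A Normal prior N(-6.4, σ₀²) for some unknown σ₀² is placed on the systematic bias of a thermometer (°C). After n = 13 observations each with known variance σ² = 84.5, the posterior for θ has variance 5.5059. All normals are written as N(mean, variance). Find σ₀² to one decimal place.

σ₀² = 36.0

For the Normal–Normal model with known σ², precisions add: τ_n = τ₀ + n/σ².
So 1/σ₀² = 1/5.5059 − 13/84.5 = 0.181623 − 0.153846 = 0.027777.
Hence σ₀² = 1/0.027777 ≈ 36.0.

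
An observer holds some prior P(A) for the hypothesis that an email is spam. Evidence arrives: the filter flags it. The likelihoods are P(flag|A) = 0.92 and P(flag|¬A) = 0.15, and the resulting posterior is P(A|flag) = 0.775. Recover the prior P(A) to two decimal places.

P(A) = 0.36

In odds form, posterior odds = prior odds × likelihood ratio, so prior odds = posterior odds ÷ LR.
Posterior odds = 0.775/(1−0.775) = 3.4444. LR = 0.92/0.15 = 6.1333.
Prior odds = 3.4444/6.1333 = 0.5616, so P(A) = 0.5616/(1+0.5616) ≈ 0.36.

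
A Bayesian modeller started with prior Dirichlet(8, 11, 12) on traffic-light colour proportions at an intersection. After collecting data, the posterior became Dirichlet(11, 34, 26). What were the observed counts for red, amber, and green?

For a Dirichlet(α) prior with multinomial counts c, the posterior is Dirichlet(α + c) componentwise.
Counts are posterior − prior componentwise: 11−8=3, 34−11=23, 26−12=14.

counts (3, 23, 14)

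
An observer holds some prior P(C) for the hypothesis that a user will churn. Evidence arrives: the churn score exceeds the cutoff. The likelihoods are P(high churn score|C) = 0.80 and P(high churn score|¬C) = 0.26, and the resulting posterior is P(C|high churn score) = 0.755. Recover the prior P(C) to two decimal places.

P(C) = 0.50

Bayes' rule in odds form gives O(C|E) = O(C)·[P(E|C)/P(E|¬C)], hence O(C) = O(C|E)/LR.
Posterior odds = 0.755/(1−0.755) = 3.0816. LR = 0.80/0.26 = 3.0769.
Prior odds = 3.0816/3.0769 = 1.0015, so P(C) = 1.0015/(1+1.0015) ≈ 0.50.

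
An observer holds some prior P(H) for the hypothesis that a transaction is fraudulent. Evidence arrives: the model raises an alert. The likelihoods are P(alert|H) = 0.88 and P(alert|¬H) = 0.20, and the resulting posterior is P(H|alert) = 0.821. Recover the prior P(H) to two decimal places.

P(H) = 0.51

Bayes' rule in odds form gives O(H|E) = O(H)·[P(E|H)/P(E|¬H)], hence O(H) = O(H|E)/LR.
Posterior odds = 0.821/(1−0.821) = 4.5866. LR = 0.88/0.20 = 4.4000.
Prior odds = 4.5866/4.4000 = 1.0424, so P(H) = 1.0424/(1+1.0424) ≈ 0.51.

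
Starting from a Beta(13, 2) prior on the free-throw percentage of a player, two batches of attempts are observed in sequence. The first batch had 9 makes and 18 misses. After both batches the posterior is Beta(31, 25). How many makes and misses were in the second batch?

9 makes and 5 misses

Because Beta–binomial updating is additive in the counts, the combined data contributed (α_post−α_prior, β_post−β_prior) successes and failures.
Total across both batches: 31−13=18 makes, 25−2=23 misses.
Subtract the first batch: 18−9=9 makes and 23−18=5 misses.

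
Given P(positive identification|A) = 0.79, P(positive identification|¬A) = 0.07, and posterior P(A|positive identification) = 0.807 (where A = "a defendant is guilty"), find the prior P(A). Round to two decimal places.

In odds form, posterior odds = prior odds × likelihood ratio, so prior odds = posterior odds ÷ LR.
Posterior odds = 0.807/(1−0.807) = 4.1813. LR = 0.79/0.07 = 11.2857.
Prior odds = 4.1813/11.2857 = 0.3705, so P(A) = 0.3705/(1+0.3705) ≈ 0.27.

P(A) = 0.27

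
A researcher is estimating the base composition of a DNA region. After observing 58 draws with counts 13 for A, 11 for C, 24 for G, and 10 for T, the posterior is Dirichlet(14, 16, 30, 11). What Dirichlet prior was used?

Dirichlet(1, 5, 6, 1)

For a Dirichlet(α) prior with multinomial counts c, the posterior is Dirichlet(α + c) componentwise.
Subtract each count from the matching posterior parameter: 14−13=1, 16−11=5, 30−24=6, 11−10=1.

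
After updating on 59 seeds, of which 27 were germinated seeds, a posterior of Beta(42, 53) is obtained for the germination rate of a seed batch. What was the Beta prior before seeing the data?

Under Beta–binomial conjugacy the posterior parameters are (α+s, β+f).
So α = 42 − 27 = 15 and β = 53 − 32 = 21.

Beta(15, 21)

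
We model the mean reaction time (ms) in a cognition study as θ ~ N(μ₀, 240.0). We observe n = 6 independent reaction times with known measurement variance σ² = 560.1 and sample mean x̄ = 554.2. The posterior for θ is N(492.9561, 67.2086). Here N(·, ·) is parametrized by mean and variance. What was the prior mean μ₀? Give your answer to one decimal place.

With known observation variance, the Normal–Normal posterior has precision τ_n = τ₀ + n/σ² and mean μ_n = (τ₀μ₀ + (n/σ²)x̄)/τ_n.
Here τ₀ = 1/240.0 = 0.004167 and τ_data = 6/560.1 = 0.010712, so τ_n = 0.014879.
Rearranging for μ₀: μ₀ = (μ_n·τ_n − τ_data·x̄)/τ₀ = (492.9561·0.014879 − 0.010712·554.2) / 0.004167 = 1.398103/0.004167 ≈ 335.5.

μ₀ = 335.5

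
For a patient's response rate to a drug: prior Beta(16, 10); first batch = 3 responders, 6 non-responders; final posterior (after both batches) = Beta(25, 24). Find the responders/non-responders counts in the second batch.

Sequential conjugate updates are equivalent to a single update on the pooled data, so total successes = posterior α − prior α and total failures = posterior β − prior β.
Total across both batches: 25−16=9 responders, 24−10=14 non-responders.
Subtract the first batch: 9−3=6 responders and 14−6=8 non-responders.

6 responders and 8 non-responders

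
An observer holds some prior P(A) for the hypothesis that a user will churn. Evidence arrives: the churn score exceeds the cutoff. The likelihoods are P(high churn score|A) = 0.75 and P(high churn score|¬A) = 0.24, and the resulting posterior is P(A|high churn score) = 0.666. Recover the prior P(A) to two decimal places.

In odds form, posterior odds = prior odds × likelihood ratio, so prior odds = posterior odds ÷ LR.
Posterior odds = 0.666/(1−0.666) = 1.9940. LR = 0.75/0.24 = 3.1250.
Prior odds = 1.9940/3.1250 = 0.6381, so P(A) = 0.6381/(1+0.6381) ≈ 0.39.

P(A) = 0.39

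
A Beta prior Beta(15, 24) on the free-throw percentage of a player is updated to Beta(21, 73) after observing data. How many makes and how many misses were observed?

Under Beta–binomial conjugacy the posterior parameters are (a+s, b+f).
So s = 21 − 15 = 6 and f = 73 − 24 = 49.

6 makes and 49 misses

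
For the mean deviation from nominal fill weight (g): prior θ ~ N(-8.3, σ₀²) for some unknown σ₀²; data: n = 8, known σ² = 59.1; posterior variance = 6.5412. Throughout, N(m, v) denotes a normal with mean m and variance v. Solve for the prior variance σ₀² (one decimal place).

Posterior precision equals prior precision plus data precision: 1/σ_n² = 1/σ₀² + n/σ².
So 1/σ₀² = 1/6.5412 − 8/59.1 = 0.152877 − 0.135364 = 0.017513.
Hence σ₀² = 1/0.017513 ≈ 57.1.

σ₀² = 57.1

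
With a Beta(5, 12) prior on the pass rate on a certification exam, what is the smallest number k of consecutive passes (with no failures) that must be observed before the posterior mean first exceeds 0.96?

After k passes and 0 failures the posterior is Beta(5+k, 12), with mean (5+k)/(5+12+k).
Set (5+k)/(17+k) > 0.96 and solve: k > (0.96·17 − 5)/(1 − 0.96) = 283.000.
The smallest integer exceeding 283.000 is 284.

k = 284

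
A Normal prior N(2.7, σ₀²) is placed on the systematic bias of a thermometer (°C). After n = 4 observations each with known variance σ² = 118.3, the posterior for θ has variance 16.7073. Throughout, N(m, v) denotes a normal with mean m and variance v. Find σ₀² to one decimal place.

σ₀² = 38.4

For the Normal–Normal model with known σ², precisions add: τ_n = τ₀ + n/σ².
So 1/σ₀² = 1/16.7073 − 4/118.3 = 0.059854 − 0.033812 = 0.026042.
Hence σ₀² = 1/0.026042 ≈ 38.4.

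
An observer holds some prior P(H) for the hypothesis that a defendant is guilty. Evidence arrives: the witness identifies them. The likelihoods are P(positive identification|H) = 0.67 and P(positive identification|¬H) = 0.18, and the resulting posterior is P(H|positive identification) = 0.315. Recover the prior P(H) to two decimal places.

P(H) = 0.11

Bayes' rule in odds form gives O(H|E) = O(H)·[P(E|H)/P(E|¬H)], hence O(H) = O(H|E)/LR.
Posterior odds = 0.315/(1−0.315) = 0.4599. LR = 0.67/0.18 = 3.7222.
Prior odds = 0.4599/3.7222 = 0.1236, so P(H) = 0.1236/(1+0.1236) ≈ 0.11.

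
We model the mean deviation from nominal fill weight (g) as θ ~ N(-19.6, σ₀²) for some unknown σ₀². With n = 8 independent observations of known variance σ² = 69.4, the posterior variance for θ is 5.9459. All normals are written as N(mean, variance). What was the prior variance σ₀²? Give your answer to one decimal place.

σ₀² = 18.9

For the Normal–Normal model with known σ², precisions add: τ_n = τ₀ + n/σ².
So 1/σ₀² = 1/5.9459 − 8/69.4 = 0.168183 − 0.115274 = 0.052909.
Hence σ₀² = 1/0.052909 ≈ 18.9.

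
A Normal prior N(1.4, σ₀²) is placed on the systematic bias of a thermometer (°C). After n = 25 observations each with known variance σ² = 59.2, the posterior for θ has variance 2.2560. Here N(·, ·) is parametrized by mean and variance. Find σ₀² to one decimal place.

Posterior precision equals prior precision plus data precision: 1/σ_n² = 1/σ₀² + n/σ².
So 1/σ₀² = 1/2.2560 − 25/59.2 = 0.443262 − 0.422297 = 0.020965.
Hence σ₀² = 1/0.020965 ≈ 47.7.

σ₀² = 47.7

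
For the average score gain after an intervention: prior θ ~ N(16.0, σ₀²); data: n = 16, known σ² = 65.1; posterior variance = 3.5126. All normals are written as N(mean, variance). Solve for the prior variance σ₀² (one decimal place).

σ₀² = 25.7

Posterior precision equals prior precision plus data precision: 1/σ_n² = 1/σ₀² + n/σ².
So 1/σ₀² = 1/3.5126 − 16/65.1 = 0.284689 − 0.245776 = 0.038913.
Hence σ₀² = 1/0.038913 ≈ 25.7.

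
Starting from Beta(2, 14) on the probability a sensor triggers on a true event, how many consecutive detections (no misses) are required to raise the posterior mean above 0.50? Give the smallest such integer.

After k detections and 0 misses the posterior is Beta(2+k, 14), with mean (2+k)/(2+14+k).
Set (2+k)/(16+k) > 0.50 and solve: k > (0.50·16 − 2)/(1 − 0.50) = 12.000.
The smallest integer exceeding 12.000 is 13.

k = 13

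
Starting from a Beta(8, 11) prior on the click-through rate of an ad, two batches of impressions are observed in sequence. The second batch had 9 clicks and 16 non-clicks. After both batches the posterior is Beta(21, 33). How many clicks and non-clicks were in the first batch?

Because Beta–binomial updating is additive in the counts, the combined data contributed (α_post−α_prior, β_post−β_prior) successes and failures.
Total across both batches: 21−8=13 clicks, 33−11=22 non-clicks.
Subtract the second batch: 13−9=4 clicks and 22−16=6 non-clicks.

4 clicks and 6 non-clicks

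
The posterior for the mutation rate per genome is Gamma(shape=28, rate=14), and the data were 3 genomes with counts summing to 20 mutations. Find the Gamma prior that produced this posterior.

Gamma(shape=8, rate=11)

A Gamma(α, β) prior (rate parametrization) on a Poisson rate with n observations summing to S gives posterior Gamma(α+S, β+n).
So α = 28 − 20 = 8 and β = 14 − 3 = 11.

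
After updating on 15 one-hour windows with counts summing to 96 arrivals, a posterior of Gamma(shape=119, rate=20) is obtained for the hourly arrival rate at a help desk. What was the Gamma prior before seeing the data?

A Gamma(α, β) prior (rate parametrization) on a Poisson rate with n observations summing to S gives posterior Gamma(α+S, β+n).
So α = 119 − 96 = 23 and β = 20 − 15 = 5.

Gamma(shape=23, rate=5)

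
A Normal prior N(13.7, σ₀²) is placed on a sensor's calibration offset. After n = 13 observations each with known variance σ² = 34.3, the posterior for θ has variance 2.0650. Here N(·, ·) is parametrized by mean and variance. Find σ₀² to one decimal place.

For the Normal–Normal model with known σ², precisions add: τ_n = τ₀ + n/σ².
So 1/σ₀² = 1/2.0650 − 13/34.3 = 0.484262 − 0.379009 = 0.105253.
Hence σ₀² = 1/0.105253 ≈ 9.5.

σ₀² = 9.5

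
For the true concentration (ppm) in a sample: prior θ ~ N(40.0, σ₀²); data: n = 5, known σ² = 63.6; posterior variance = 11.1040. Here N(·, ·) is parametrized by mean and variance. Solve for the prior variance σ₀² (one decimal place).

For the Normal–Normal model with known σ², precisions add: τ_n = τ₀ + n/σ².
So 1/σ₀² = 1/11.1040 − 5/63.6 = 0.090058 − 0.078616 = 0.011442.
Hence σ₀² = 1/0.011442 ≈ 87.4.

σ₀² = 87.4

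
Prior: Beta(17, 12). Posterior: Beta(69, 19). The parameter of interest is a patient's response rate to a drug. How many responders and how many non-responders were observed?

Beta is conjugate to the binomial likelihood: posterior = Beta(α+s, β+f).
Match parameters: s=69−17=52, f=19−12=7.

52 responders and 7 non-responders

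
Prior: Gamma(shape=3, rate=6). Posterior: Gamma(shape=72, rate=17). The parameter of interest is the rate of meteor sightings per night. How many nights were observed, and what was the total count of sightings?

n = 11 nights with total 69 sightings

Gamma–Poisson conjugacy: posterior shape = α + Σxᵢ, posterior rate = β + n.
Matching: Σxᵢ = 72 − 3 = 69 and n = 17 − 6 = 11.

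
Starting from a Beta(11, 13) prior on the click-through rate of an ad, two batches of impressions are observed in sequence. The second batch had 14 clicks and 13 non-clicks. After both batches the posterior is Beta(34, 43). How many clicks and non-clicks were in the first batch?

Sequential conjugate updates are equivalent to a single update on the pooled data, so total successes = posterior α − prior α and total failures = posterior β − prior β.
Total across both batches: 34−11=23 clicks, 43−13=30 non-clicks.
Subtract the second batch: 23−14=9 clicks and 30−13=17 non-clicks.

9 clicks and 17 non-clicks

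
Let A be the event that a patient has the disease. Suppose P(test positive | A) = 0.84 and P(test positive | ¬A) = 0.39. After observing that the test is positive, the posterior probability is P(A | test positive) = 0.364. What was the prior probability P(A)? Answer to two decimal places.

Bayes' rule in odds form gives O(A|E) = O(A)·[P(E|A)/P(E|¬A)], hence O(A) = O(A|E)/LR.
Posterior odds = 0.364/(1−0.364) = 0.5723. LR = 0.84/0.39 = 2.1538.
Prior odds = 0.5723/2.1538 = 0.2657, so P(A) = 0.2657/(1+0.2657) ≈ 0.21.

P(A) = 0.21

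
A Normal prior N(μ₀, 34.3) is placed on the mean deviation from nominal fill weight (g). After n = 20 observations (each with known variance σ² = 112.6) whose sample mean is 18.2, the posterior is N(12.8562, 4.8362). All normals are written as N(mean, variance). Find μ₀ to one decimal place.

μ₀ = -19.7

The posterior mean is a precision-weighted average: μ_n = (τ₀μ₀ + τ_data·x̄)/(τ₀+τ_data), with τ₀=1/σ₀² and τ_data=n/σ².
Here τ₀ = 1/34.3 = 0.029155 and τ_data = 20/112.6 = 0.177620, so τ_n = 0.206775.
Rearranging for μ₀: μ₀ = (μ_n·τ_n − τ_data·x̄)/τ₀ = (12.8562·0.206775 − 0.177620·18.2) / 0.029155 = -0.574343/0.029155 ≈ -19.7.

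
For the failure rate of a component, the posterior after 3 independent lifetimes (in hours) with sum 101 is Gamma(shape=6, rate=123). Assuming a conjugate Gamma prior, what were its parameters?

For an exponential likelihood with a Gamma(α, β) prior on the rate, n observations with total T give posterior Gamma(α+n, β+T).
So α = 6 − 3 = 3 and β = 123 − 101 = 22.

Gamma(shape=3, rate=22)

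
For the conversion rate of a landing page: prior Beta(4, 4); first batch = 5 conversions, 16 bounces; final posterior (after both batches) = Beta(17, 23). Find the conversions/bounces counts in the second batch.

Sequential conjugate updates are equivalent to a single update on the pooled data, so total successes = posterior α − prior α and total failures = posterior β − prior β.
Total across both batches: 17−4=13 conversions, 23−4=19 bounces.
Subtract the first batch: 13−5=8 conversions and 19−16=3 bounces.

8 conversions and 3 bounces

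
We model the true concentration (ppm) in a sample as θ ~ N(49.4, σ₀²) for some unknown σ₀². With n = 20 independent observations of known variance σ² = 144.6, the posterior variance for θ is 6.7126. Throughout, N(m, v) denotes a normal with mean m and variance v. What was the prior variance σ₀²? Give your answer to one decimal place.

σ₀² = 93.8

Posterior precision equals prior precision plus data precision: 1/σ_n² = 1/σ₀² + n/σ².
So 1/σ₀² = 1/6.7126 − 20/144.6 = 0.148974 − 0.138313 = 0.010661.
Hence σ₀² = 1/0.010661 ≈ 93.8.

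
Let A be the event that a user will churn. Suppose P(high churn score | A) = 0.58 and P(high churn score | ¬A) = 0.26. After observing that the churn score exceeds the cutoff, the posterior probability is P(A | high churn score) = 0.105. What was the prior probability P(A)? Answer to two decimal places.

P(A) = 0.05

In odds form, posterior odds = prior odds × likelihood ratio, so prior odds = posterior odds ÷ LR.
Posterior odds = 0.105/(1−0.105) = 0.1173. LR = 0.58/0.26 = 2.2308.
Prior odds = 0.1173/2.2308 = 0.0526, so P(A) = 0.0526/(1+0.0526) ≈ 0.05.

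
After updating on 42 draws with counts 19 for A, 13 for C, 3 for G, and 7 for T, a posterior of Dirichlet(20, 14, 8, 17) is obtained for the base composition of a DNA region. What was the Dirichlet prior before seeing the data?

Dirichlet(1, 1, 5, 10)

For a Dirichlet(α) prior with multinomial counts c, the posterior is Dirichlet(α + c) componentwise.
Subtract each count from the matching posterior parameter: 20−19=1, 14−13=1, 8−3=5, 17−7=10.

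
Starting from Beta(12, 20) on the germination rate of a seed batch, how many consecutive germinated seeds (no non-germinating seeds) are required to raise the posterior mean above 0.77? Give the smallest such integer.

After k germinated seeds and 0 non-germinating seeds the posterior is Beta(12+k, 20), with mean (12+k)/(12+20+k).
Set (12+k)/(32+k) > 0.77 and solve: k > (0.77·32 − 12)/(1 − 0.77) = 54.957.
The smallest integer exceeding 54.957 is 55, and checking k=55: (67)/(87) = 0.7701 > 0.77.

k = 55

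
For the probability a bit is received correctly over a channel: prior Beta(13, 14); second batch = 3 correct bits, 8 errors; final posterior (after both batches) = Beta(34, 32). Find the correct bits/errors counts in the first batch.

Because Beta–binomial updating is additive in the counts, the combined data contributed (α_post−α_prior, β_post−β_prior) successes and failures.
Total across both batches: 34−13=21 correct bits, 32−14=18 errors.
Subtract the second batch: 21−3=18 correct bits and 18−8=10 errors.

18 correct bits and 10 errors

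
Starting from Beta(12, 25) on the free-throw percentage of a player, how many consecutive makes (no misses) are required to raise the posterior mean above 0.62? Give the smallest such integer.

k = 29

After k makes and 0 misses the posterior is Beta(12+k, 25), with mean (12+k)/(12+25+k).
Set (12+k)/(37+k) > 0.62 and solve: k > (0.62·37 − 12)/(1 − 0.62) = 28.789.
The smallest integer exceeding 28.789 is 29.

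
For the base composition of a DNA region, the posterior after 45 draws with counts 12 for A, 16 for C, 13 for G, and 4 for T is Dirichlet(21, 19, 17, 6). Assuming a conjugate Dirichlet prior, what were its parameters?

Dirichlet(9, 3, 4, 2)

For a Dirichlet(α) prior with multinomial counts c, the posterior is Dirichlet(α + c) componentwise.
Subtract each count from the matching posterior parameter: 21−12=9, 19−16=3, 17−13=4, 6−4=2.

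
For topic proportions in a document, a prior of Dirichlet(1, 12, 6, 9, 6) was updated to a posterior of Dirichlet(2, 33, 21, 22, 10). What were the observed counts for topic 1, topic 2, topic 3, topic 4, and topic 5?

For a Dirichlet(α) prior with multinomial counts c, the posterior is Dirichlet(α + c) componentwise.
Counts are posterior − prior componentwise: 2−1=1, 33−12=21, 21−6=15, 22−9=13, 10−6=4.

counts (1, 21, 15, 13, 4)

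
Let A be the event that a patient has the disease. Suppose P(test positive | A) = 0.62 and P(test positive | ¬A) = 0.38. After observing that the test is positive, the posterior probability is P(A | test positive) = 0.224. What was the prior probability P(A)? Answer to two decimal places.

Bayes' rule in odds form gives O(A|E) = O(A)·[P(E|A)/P(E|¬A)], hence O(A) = O(A|E)/LR.
Posterior odds = 0.224/(1−0.224) = 0.2887. LR = 0.62/0.38 = 1.6316.
Prior odds = 0.2887/1.6316 = 0.1769, so P(A) = 0.1769/(1+0.1769) ≈ 0.15.

P(A) = 0.15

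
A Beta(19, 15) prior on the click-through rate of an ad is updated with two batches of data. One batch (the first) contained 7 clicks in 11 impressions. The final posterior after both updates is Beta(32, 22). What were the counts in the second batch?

Sequential conjugate updates are equivalent to a single update on the pooled data, so total successes = posterior α − prior α and total failures = posterior β − prior β.
Total across both batches: 32−19=13 clicks, 22−15=7 non-clicks.
Subtract the first batch: 13−7=6 clicks and 7−4=3 non-clicks.

6 clicks and 3 non-clicks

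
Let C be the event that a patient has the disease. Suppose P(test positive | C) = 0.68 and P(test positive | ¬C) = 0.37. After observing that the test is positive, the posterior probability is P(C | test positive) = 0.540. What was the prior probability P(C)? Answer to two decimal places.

P(C) = 0.39

Bayes' rule in odds form gives O(C|E) = O(C)·[P(E|C)/P(E|¬C)], hence O(C) = O(C|E)/LR.
Posterior odds = 0.540/(1−0.540) = 1.1739. LR = 0.68/0.37 = 1.8378.
Prior odds = 1.1739/1.8378 = 0.6388, so P(C) = 0.6388/(1+0.6388) ≈ 0.39.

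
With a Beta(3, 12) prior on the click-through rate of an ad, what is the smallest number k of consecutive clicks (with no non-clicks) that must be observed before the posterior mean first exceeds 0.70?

k = 26

After k clicks and 0 non-clicks the posterior is Beta(3+k, 12), with mean (3+k)/(3+12+k).
Set (3+k)/(15+k) > 0.70 and solve: k > (0.70·15 − 3)/(1 − 0.70) = 25.000.
The smallest integer exceeding 25.000 is 26, and checking k=26: (29)/(41) = 0.7073 > 0.70.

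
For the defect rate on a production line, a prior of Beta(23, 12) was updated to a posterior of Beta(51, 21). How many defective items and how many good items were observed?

Beta is conjugate to the binomial likelihood: posterior = Beta(α+s, β+f).
So s = 51 − 23 = 28 and f = 21 − 12 = 9.

28 defective items and 9 good items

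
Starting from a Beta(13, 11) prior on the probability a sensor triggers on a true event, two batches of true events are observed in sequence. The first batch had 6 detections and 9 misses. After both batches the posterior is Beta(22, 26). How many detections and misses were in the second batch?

3 detections and 6 misses

Because Beta–binomial updating is additive in the counts, the combined data contributed (α_post−α_prior, β_post−β_prior) successes and failures.
Total across both batches: 22−13=9 detections, 26−11=15 misses.
Subtract the first batch: 9−6=3 detections and 15−9=6 misses.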